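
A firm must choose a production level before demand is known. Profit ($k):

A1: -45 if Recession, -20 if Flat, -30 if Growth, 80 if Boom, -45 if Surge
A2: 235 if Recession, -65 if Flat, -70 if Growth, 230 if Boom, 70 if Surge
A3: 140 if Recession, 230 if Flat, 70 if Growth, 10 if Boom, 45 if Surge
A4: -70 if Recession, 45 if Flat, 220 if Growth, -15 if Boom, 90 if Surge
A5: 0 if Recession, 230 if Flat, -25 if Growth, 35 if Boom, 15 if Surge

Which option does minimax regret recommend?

Column bests: Recession=235, Flat=230, Growth=220, Boom=230, Surge=90.
A1 regrets: 280, 250, 250, 150, 135 → max 280
A2 regrets: 0, 295, 290, 0, 20 → max 295
A3 regrets: 95, 0, 150, 220, 45 → max 220
A4 regrets: 305, 185, 0, 245, 0 → max 305
A5 regrets: 235, 0, 245, 195, 75 → max 245
Smallest max regret = 220 → A3.

A3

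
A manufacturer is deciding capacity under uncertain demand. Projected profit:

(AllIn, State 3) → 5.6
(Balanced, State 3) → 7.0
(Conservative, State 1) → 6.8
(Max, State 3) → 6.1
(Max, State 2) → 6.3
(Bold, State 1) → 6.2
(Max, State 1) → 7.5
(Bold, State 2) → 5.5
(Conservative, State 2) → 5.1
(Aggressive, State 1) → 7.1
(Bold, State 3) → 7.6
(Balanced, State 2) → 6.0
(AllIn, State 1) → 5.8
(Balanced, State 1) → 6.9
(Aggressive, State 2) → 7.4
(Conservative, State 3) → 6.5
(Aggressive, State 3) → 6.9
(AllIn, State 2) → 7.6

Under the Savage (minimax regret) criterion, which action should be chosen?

Aggressive

Column bests: State 1=7.5, State 2=7.6, State 3=7.6.
Conservative regrets: 0.7, 2.5, 1.1 → max 2.5
Balanced regrets: 0.6, 1.6, 0.6 → max 1.6
Aggressive regrets: 0.4, 0.2, 0.7 → max 0.7
Bold regrets: 1.3, 2.1, 0.0 → max 2.1
AllIn regrets: 1.7, 0.0, 2.0 → max 2.0
Max regrets: 0.0, 1.3, 1.5 → max 1.5
Smallest max regret = 0.7 → Aggressive.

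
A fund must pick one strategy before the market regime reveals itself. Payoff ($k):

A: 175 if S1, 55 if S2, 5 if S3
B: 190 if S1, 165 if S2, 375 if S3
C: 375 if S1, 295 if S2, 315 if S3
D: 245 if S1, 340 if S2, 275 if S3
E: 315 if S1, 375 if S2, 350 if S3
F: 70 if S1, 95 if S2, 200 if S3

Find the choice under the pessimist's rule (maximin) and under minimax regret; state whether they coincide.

maximin → E; minimax regret → E (agree)

Row minima: A=5, B=165, C=295, D=245, E=315, F=70
Best worst-case = 315 → E.
Column bests: S1=375, S2=375, S3=375.
A regrets: 200, 320, 370 → max 370
B regrets: 185, 210, 0 → max 210
C regrets: 0, 80, 60 → max 80
D regrets: 130, 35, 100 → max 130
E regrets: 60, 0, 25 → max 60
F regrets: 305, 280, 175 → max 305
Smallest max regret = 60 → E.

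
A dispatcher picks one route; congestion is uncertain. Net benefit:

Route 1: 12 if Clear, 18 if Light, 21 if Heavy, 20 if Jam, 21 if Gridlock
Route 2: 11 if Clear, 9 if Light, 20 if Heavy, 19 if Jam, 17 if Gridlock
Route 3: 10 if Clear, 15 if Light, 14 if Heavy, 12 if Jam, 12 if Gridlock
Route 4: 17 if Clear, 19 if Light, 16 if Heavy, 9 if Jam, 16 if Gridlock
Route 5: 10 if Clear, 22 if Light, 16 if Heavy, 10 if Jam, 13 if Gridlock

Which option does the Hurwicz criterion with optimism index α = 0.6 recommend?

Route 1: 0.6·21 + 0.4·12 = 17.4
Route 2: 0.6·20 + 0.4·9 = 15.6
Route 3: 0.6·15 + 0.4·10 = 13
Route 4: 0.6·19 + 0.4·9 = 15
Route 5: 0.6·22 + 0.4·10 = 17.2
Highest Hurwicz score = 17.4 → Route 1.

Route 1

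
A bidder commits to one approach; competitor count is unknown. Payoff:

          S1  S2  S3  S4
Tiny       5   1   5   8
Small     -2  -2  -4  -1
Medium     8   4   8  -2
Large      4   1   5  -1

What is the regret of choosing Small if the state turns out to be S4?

9

Best payoff under S4 is 8.
Regret = 8 − (-1) = 9.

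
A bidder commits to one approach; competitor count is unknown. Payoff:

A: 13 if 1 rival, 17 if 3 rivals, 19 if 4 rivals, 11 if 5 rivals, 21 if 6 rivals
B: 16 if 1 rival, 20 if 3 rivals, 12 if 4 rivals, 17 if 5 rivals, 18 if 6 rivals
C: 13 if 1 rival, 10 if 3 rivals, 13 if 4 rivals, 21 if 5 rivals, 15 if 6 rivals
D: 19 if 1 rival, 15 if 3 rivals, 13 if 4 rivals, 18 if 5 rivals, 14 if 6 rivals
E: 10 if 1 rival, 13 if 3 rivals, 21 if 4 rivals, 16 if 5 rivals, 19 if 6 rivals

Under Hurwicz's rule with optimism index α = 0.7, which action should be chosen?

A

A: 0.7·21 + 0.3·11 = 18
B: 0.7·20 + 0.3·12 = 17.6
C: 0.7·21 + 0.3·10 = 17.7
D: 0.7·19 + 0.3·13 = 17.2
E: 0.7·21 + 0.3·10 = 17.7
Highest Hurwicz score = 18 → A.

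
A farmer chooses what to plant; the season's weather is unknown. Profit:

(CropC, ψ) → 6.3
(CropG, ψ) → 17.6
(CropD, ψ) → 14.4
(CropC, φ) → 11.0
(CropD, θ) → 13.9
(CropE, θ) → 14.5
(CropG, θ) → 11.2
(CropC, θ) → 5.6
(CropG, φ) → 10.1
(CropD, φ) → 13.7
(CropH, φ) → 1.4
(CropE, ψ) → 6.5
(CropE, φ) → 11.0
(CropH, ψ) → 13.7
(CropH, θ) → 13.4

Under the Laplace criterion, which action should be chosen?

CropD

Row averages: CropD=14, CropE=32/3, CropG=389/30, CropC=229/30, CropH=9.5
Highest average = 14 → CropD.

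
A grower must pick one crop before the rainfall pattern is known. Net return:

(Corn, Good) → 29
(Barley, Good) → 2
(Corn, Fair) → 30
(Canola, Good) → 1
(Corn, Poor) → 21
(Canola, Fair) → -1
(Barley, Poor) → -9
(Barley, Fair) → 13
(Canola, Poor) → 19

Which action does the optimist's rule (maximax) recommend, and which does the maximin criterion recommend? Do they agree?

maximax → Corn; maximin → Corn (agree)

Row maxima: Barley=13, Canola=19, Corn=30
Best best-case = 30 → Corn.
Row minima: Barley=-9, Canola=-1, Corn=21
Best worst-case = 21 → Corn.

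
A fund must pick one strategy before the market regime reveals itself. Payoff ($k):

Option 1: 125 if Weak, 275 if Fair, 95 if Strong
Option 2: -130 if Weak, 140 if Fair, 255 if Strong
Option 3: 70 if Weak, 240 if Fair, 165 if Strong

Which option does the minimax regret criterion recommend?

Column bests: Weak=125, Fair=275, Strong=255.
Option 1 regrets: 0, 0, 160 → max 160
Option 2 regrets: 255, 135, 0 → max 255
Option 3 regrets: 55, 35, 90 → max 90
Smallest max regret = 90 → Option 3.

Option 3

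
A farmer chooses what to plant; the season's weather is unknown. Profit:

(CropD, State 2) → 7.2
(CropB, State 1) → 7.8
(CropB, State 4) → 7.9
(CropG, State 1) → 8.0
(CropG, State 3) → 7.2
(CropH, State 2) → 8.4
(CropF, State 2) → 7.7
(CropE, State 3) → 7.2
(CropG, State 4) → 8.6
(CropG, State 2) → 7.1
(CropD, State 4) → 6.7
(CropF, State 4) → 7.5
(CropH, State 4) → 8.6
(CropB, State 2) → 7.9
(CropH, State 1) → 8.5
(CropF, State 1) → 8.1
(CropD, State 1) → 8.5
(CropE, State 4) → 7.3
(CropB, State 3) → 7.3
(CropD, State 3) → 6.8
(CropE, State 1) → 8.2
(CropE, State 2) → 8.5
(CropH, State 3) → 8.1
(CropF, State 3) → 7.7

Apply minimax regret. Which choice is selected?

Column bests: State 1=8.5, State 2=8.5, State 3=8.1, State 4=8.6.
CropB regrets: 0.7, 0.6, 0.8, 0.7 → max 0.8
CropD regrets: 0.0, 1.3, 1.3, 1.9 → max 1.9
CropG regrets: 0.5, 1.4, 0.9, 0.0 → max 1.4
CropH regrets: 0.0, 0.1, 0.0, 0.0 → max 0.1
CropF regrets: 0.4, 0.8, 0.4, 1.1 → max 1.1
CropE regrets: 0.3, 0.0, 0.9, 1.3 → max 1.3
Smallest max regret = 0.1 → CropH.

CropH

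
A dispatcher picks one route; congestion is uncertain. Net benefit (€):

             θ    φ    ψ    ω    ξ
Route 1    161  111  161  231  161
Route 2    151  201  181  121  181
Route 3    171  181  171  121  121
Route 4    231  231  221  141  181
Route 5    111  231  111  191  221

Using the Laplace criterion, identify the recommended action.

Row averages: Route 1=165, Route 2=167, Route 3=153, Route 4=201, Route 5=173
Highest average = 201 → Route 4.

Route 4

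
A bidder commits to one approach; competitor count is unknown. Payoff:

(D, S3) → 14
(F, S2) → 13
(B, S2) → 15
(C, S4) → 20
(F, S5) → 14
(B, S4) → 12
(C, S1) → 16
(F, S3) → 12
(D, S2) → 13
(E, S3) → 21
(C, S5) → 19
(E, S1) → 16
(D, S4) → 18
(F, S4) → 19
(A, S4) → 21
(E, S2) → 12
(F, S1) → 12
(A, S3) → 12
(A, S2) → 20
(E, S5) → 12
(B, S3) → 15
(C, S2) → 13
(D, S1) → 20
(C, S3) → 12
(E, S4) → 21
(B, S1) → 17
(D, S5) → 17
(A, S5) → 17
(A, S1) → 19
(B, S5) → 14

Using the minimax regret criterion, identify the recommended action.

Column bests: S1=20, S2=20, S3=21, S4=21, S5=19.
A regrets: 1, 0, 9, 0, 2 → max 9
B regrets: 3, 5, 6, 9, 5 → max 9
C regrets: 4, 7, 9, 1, 0 → max 9
D regrets: 0, 7, 7, 3, 2 → max 7
E regrets: 4, 8, 0, 0, 7 → max 8
F regrets: 8, 7, 9, 2, 5 → max 9
Smallest max regret = 7 → D.

D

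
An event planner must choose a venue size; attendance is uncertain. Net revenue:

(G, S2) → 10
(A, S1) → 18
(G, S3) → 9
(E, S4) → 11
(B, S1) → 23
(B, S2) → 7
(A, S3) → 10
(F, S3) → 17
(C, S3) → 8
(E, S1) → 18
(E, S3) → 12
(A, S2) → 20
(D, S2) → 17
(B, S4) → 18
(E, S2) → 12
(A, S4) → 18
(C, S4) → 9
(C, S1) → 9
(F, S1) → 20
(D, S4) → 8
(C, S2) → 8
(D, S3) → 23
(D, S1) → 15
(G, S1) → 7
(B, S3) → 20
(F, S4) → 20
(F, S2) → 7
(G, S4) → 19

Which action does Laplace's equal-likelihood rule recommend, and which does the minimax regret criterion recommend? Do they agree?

laplace → B; minimax regret → E (disagree)

Row averages: A=16.5, B=17, C=8.5, D=15.75, E=13.25, F=16, G=11.25
Highest average = 17 → B.
Column bests: S1=23, S2=20, S3=23, S4=20.
A regrets: 5, 0, 13, 2 → max 13
B regrets: 0, 13, 3, 2 → max 13
C regrets: 14, 12, 15, 11 → max 15
D regrets: 8, 3, 0, 12 → max 12
E regrets: 5, 8, 11, 9 → max 11
F regrets: 3, 13, 6, 0 → max 13
G regrets: 16, 10, 14, 1 → max 16
Smallest max regret = 11 → E.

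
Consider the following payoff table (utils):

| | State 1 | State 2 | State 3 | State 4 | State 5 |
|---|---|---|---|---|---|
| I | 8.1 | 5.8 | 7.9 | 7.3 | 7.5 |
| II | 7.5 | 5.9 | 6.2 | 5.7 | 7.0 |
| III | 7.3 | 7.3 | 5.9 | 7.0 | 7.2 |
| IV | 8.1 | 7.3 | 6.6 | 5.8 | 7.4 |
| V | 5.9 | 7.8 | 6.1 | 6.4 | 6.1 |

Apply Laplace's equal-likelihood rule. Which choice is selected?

Row averages: I=7.32, II=6.46, III=6.94, IV=7.04, V=6.46
Highest average = 7.32 → I.

I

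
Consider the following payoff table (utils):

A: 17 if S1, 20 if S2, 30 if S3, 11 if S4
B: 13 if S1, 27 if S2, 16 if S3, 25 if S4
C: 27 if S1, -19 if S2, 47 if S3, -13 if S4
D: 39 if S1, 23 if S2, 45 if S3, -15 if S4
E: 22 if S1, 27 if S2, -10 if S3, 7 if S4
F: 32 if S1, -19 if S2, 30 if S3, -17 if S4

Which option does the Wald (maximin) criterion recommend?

Row minima: A=11, B=13, C=-19, D=-15, E=-10, F=-19
Best worst-case = 13 → B.

B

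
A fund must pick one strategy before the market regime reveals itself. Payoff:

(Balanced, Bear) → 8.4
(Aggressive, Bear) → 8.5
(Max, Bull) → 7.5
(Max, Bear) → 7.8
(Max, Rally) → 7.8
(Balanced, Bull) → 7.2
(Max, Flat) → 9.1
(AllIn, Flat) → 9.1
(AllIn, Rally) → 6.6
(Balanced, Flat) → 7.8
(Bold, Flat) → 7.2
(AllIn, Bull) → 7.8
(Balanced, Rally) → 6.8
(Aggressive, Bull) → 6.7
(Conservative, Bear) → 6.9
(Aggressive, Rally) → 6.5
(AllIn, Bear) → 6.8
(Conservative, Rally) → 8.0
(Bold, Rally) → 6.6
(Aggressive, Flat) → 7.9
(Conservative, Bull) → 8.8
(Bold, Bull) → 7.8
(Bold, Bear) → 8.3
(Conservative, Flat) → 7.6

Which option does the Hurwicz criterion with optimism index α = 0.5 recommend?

Max

Conservative: 0.5·8.8 + 0.5·6.9 = 7.85
Balanced: 0.5·8.4 + 0.5·6.8 = 7.6
Aggressive: 0.5·8.5 + 0.5·6.5 = 7.5
Bold: 0.5·8.3 + 0.5·6.6 = 7.45
AllIn: 0.5·9.1 + 0.5·6.6 = 7.85
Max: 0.5·9.1 + 0.5·7.5 = 8.3
Highest Hurwicz score = 8.3 → Max.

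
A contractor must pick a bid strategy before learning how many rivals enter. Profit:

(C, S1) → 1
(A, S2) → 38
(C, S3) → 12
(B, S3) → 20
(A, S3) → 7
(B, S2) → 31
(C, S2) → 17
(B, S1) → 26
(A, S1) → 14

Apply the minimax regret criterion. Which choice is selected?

B

Column bests: S1=26, S2=38, S3=20.
A regrets: 12, 0, 13 → max 13
B regrets: 0, 7, 0 → max 7
C regrets: 25, 21, 8 → max 25
Smallest max regret = 7 → B.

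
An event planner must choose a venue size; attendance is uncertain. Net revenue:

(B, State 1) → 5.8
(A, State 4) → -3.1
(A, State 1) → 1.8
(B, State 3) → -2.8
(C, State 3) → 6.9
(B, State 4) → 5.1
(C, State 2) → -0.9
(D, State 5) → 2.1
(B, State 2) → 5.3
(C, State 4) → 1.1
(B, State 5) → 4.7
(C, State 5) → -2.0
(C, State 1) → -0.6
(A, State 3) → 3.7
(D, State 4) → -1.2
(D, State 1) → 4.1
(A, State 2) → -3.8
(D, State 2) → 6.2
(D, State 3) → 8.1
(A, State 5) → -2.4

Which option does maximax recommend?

D

Row maxima: A=3.7, B=5.8, C=6.9, D=8.1
Best best-case = 8.1 → D.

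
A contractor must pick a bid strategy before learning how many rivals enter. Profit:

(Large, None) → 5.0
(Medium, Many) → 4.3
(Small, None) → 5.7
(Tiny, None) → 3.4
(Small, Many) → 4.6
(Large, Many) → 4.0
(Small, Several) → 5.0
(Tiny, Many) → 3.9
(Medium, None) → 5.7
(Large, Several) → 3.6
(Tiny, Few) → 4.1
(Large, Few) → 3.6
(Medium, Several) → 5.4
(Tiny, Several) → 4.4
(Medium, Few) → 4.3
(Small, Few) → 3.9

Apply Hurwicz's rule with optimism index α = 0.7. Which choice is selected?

Tiny: 0.7·4.4 + 0.3·3.4 = 4.1
Small: 0.7·5.7 + 0.3·3.9 = 5.16
Medium: 0.7·5.7 + 0.3·4.3 = 5.28
Large: 0.7·5.0 + 0.3·3.6 = 4.58
Highest Hurwicz score = 5.28 → Medium.

Medium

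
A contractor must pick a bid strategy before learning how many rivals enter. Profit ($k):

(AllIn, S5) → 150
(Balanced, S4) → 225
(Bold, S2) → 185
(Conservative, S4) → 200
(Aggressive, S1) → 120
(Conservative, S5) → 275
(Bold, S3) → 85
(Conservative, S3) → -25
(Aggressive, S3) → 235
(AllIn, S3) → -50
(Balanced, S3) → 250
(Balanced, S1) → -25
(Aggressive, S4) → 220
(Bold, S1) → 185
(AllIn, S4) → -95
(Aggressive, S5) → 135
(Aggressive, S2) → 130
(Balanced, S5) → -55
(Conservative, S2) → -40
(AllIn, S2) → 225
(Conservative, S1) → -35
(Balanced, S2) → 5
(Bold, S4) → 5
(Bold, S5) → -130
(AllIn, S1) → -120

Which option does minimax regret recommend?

Column bests: S1=185, S2=225, S3=250, S4=225, S5=275.
Conservative regrets: 220, 265, 275, 25, 0 → max 275
Balanced regrets: 210, 220, 0, 0, 330 → max 330
Aggressive regrets: 65, 95, 15, 5, 140 → max 140
Bold regrets: 0, 40, 165, 220, 405 → max 405
AllIn regrets: 305, 0, 300, 320, 125 → max 320
Smallest max regret = 140 → Aggressive.

Aggressive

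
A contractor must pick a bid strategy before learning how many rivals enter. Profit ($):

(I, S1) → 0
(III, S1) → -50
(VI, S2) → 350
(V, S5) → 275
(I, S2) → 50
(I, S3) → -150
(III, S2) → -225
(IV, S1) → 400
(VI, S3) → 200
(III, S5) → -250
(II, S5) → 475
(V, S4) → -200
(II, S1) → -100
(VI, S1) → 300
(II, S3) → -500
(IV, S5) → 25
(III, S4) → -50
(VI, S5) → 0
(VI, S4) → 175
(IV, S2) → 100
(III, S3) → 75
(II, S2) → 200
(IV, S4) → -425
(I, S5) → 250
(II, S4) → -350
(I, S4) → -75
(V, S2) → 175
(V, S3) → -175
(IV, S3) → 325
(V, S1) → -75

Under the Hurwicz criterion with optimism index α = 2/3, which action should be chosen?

VI

I: 2/3·250 + 1/3·(-150) = 350/3
II: 2/3·475 + 1/3·(-500) = 150
III: 2/3·75 + 1/3·(-250) = -100/3
IV: 2/3·400 + 1/3·(-425) = 125
V: 2/3·275 + 1/3·(-200) = 350/3
VI: 2/3·350 + 1/3·0 = 700/3
Highest Hurwicz score = 700/3 → VI.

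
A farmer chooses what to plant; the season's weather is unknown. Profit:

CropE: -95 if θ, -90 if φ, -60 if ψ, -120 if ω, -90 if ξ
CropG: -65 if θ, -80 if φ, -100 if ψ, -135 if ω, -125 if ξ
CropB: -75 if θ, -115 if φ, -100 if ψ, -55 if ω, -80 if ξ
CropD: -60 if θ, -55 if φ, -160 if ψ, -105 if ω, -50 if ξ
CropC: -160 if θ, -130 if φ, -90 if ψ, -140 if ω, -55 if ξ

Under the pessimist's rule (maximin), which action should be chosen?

CropB

Row minima: CropE=-120, CropG=-135, CropB=-115, CropD=-160, CropC=-160
Best worst-case = -115 → CropB.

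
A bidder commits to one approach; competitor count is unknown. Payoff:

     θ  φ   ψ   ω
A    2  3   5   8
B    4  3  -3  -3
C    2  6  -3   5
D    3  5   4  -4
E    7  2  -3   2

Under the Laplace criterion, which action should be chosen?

A

Row averages: A=4.5, B=0.25, C=2.5, D=2, E=2
Highest average = 4.5 → A.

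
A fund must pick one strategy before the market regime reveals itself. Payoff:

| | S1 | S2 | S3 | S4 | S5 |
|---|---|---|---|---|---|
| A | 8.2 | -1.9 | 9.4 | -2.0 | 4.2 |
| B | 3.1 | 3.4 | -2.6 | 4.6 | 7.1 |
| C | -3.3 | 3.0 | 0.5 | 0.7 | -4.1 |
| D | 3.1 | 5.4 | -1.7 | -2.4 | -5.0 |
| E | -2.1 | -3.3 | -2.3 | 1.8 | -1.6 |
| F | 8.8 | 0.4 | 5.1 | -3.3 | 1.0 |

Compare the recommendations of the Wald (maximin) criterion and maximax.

maximin → A; maximax → A (agree)

Row minima: A=-2.0, B=-2.6, C=-4.1, D=-5.0, E=-3.3, F=-3.3
Best worst-case = -2.0 → A.
Row maxima: A=9.4, B=7.1, C=3.0, D=5.4, E=1.8, F=8.8
Best best-case = 9.4 → A.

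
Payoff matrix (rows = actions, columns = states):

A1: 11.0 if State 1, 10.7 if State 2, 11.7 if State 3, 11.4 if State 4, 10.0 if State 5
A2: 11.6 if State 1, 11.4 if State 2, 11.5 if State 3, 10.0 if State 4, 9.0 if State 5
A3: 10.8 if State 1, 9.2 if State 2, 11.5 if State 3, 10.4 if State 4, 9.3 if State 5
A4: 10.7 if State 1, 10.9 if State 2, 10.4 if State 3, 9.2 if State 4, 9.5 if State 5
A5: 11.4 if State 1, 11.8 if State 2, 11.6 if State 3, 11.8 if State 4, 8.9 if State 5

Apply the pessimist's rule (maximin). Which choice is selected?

Row minima: A1=10.0, A2=9.0, A3=9.2, A4=9.2, A5=8.9
Best worst-case = 10.0 → A1.

A1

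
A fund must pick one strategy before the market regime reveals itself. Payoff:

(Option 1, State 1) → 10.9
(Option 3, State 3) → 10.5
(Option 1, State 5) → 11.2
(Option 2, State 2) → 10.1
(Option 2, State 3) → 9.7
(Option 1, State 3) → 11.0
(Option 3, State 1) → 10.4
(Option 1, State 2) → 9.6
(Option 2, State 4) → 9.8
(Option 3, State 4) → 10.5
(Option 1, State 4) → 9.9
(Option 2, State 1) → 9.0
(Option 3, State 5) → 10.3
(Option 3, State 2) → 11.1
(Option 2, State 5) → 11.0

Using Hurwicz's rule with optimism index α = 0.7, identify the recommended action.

Option 1: 0.7·11.2 + 0.3·9.6 = 10.72
Option 2: 0.7·11.0 + 0.3·9.0 = 10.4
Option 3: 0.7·11.1 + 0.3·10.3 = 10.86
Highest Hurwicz score = 10.86 → Option 3.

Option 3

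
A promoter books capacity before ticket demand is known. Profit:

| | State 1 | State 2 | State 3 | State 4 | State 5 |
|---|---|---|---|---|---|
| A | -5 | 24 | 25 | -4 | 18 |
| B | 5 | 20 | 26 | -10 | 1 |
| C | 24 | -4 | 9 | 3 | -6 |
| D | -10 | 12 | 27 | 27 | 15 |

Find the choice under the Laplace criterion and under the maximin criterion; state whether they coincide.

laplace → D; maximin → A (disagree)

Row averages: A=11.6, B=8.4, C=5.2, D=14.2
Highest average = 14.2 → D.
Row minima: A=-5, B=-10, C=-6, D=-10
Best worst-case = -5 → A.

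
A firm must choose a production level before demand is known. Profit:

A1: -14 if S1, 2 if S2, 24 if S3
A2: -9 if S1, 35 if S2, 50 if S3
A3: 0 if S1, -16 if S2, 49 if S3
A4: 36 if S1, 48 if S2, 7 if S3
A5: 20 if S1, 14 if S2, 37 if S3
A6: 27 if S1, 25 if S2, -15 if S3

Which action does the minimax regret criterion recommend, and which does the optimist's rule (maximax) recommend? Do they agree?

Column bests: S1=36, S2=48, S3=50.
A1 regrets: 50, 46, 26 → max 50
A2 regrets: 45, 13, 0 → max 45
A3 regrets: 36, 64, 1 → max 64
A4 regrets: 0, 0, 43 → max 43
A5 regrets: 16, 34, 13 → max 34
A6 regrets: 9, 23, 65 → max 65
Smallest max regret = 34 → A5.
Row maxima: A1=24, A2=50, A3=49, A4=48, A5=37, A6=27
Best best-case = 50 → A2.

minimax regret → A5; maximax → A2 (disagree)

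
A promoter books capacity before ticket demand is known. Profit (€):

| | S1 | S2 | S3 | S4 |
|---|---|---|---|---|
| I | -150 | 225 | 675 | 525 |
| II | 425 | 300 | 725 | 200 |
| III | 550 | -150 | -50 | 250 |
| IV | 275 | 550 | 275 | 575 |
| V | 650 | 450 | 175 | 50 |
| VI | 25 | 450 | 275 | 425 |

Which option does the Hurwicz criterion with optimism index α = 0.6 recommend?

I: 0.6·675 + 0.4·(-150) = 345
II: 0.6·725 + 0.4·200 = 515
III: 0.6·550 + 0.4·(-150) = 270
IV: 0.6·575 + 0.4·275 = 455
V: 0.6·650 + 0.4·50 = 410
VI: 0.6·450 + 0.4·25 = 280
Highest Hurwicz score = 515 → II.

II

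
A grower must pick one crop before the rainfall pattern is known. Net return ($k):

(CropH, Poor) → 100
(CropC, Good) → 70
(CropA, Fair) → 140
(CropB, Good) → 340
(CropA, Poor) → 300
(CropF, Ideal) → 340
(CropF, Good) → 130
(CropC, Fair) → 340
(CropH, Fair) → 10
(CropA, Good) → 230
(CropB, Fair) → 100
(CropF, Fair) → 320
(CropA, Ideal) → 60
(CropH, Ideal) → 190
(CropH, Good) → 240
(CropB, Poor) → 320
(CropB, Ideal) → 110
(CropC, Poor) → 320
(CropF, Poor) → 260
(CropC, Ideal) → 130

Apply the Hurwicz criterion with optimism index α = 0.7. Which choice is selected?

CropA: 0.7·300 + 0.3·60 = 228
CropC: 0.7·340 + 0.3·70 = 259
CropH: 0.7·240 + 0.3·10 = 171
CropF: 0.7·340 + 0.3·130 = 277
CropB: 0.7·340 + 0.3·100 = 268
Highest Hurwicz score = 277 → CropF.

CropF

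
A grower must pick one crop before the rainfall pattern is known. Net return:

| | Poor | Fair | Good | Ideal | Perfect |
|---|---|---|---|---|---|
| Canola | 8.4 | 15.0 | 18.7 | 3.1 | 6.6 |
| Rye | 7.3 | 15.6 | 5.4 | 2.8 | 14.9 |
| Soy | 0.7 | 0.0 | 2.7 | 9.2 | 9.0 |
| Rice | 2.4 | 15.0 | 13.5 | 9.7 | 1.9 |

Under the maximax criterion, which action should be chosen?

Canola

Row maxima: Canola=18.7, Rye=15.6, Soy=9.2, Rice=15.0
Best best-case = 18.7 → Canola.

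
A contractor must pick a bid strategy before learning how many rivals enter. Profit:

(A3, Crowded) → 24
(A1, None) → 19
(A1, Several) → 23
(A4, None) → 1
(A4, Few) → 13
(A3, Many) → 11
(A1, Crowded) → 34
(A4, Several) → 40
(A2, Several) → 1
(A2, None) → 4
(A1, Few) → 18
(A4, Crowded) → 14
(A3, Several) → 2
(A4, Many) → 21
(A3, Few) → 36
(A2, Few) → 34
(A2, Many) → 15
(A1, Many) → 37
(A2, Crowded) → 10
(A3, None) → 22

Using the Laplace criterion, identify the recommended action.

A1

Row averages: A1=26.2, A2=12.8, A3=19, A4=17.8
Highest average = 26.2 → A1.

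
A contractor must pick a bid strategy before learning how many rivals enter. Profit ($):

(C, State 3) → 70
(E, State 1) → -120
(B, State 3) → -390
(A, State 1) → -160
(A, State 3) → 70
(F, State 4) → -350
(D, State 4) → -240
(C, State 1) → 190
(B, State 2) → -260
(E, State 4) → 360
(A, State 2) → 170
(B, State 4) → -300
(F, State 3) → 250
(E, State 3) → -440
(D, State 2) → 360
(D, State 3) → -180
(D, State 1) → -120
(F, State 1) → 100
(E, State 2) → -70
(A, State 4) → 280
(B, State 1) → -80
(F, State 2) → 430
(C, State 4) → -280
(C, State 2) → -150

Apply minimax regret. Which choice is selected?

A

Column bests: State 1=190, State 2=430, State 3=250, State 4=360.
A regrets: 350, 260, 180, 80 → max 350
B regrets: 270, 690, 640, 660 → max 690
C regrets: 0, 580, 180, 640 → max 640
D regrets: 310, 70, 430, 600 → max 600
E regrets: 310, 500, 690, 0 → max 690
F regrets: 90, 0, 0, 710 → max 710
Smallest max regret = 350 → A.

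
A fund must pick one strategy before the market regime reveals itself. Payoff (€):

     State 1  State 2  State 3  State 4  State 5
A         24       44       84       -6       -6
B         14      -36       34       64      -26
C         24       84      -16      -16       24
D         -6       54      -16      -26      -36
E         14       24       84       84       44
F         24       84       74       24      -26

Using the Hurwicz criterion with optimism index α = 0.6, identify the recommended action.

E

A: 0.6·84 + 0.4·(-6) = 48
B: 0.6·64 + 0.4·(-36) = 24
C: 0.6·84 + 0.4·(-16) = 44
D: 0.6·54 + 0.4·(-36) = 18
E: 0.6·84 + 0.4·14 = 56
F: 0.6·84 + 0.4·(-26) = 40
Highest Hurwicz score = 56 → E.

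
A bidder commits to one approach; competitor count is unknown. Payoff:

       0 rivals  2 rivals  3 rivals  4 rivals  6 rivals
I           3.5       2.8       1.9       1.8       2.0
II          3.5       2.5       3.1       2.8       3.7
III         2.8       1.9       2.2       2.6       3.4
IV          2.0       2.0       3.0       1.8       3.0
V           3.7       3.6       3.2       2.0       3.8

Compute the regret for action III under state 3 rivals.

Best payoff under 3 rivals is 3.2.
Regret = 3.2 − 2.2 = 1.0.

1.0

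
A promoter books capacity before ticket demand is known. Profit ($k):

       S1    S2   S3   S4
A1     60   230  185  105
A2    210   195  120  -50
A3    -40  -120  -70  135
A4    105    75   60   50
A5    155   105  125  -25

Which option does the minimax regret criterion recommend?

Column bests: S1=210, S2=230, S3=185, S4=135.
A1 regrets: 150, 0, 0, 30 → max 150
A2 regrets: 0, 35, 65, 185 → max 185
A3 regrets: 250, 350, 255, 0 → max 350
A4 regrets: 105, 155, 125, 85 → max 155
A5 regrets: 55, 125, 60, 160 → max 160
Smallest max regret = 150 → A1.

A1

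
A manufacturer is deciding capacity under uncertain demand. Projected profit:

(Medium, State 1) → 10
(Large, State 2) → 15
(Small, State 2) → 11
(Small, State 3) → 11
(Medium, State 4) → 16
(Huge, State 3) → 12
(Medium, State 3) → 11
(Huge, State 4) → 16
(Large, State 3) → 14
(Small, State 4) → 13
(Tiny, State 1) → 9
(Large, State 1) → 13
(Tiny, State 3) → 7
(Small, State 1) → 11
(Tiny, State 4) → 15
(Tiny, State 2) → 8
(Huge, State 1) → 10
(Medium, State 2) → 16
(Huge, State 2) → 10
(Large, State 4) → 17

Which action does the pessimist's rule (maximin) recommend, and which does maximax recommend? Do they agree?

Row minima: Tiny=7, Small=11, Medium=10, Large=13, Huge=10
Best worst-case = 13 → Large.
Row maxima: Tiny=15, Small=13, Medium=16, Large=17, Huge=16
Best best-case = 17 → Large.

maximin → Large; maximax → Large (agree)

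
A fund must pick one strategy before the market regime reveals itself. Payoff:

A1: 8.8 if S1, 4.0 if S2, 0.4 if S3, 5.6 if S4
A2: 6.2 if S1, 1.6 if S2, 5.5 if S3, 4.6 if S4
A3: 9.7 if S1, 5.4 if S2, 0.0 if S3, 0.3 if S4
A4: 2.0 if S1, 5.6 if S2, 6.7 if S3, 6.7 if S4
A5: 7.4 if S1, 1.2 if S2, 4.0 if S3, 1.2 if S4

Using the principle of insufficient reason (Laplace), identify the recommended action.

Row averages: A1=4.7, A2=4.475, A3=3.85, A4=5.25, A5=3.45
Highest average = 5.25 → A4.

A4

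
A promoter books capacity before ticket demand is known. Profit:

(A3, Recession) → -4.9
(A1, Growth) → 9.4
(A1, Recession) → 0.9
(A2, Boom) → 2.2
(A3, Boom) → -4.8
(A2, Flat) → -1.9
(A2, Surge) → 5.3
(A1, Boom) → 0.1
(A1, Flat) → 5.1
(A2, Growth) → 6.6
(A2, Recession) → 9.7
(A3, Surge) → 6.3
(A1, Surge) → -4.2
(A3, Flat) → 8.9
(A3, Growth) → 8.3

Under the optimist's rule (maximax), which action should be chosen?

Row maxima: A1=9.4, A2=9.7, A3=8.9
Best best-case = 9.7 → A2.

A2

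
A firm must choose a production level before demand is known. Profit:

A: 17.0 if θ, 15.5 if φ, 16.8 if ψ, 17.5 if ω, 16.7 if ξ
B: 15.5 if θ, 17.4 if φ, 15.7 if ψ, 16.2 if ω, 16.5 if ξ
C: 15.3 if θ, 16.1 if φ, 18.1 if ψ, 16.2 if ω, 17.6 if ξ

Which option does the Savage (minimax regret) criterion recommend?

Column bests: θ=17.0, φ=17.4, ψ=18.1, ω=17.5, ξ=17.6.
A regrets: 0.0, 1.9, 1.3, 0.0, 0.9 → max 1.9
B regrets: 1.5, 0.0, 2.4, 1.3, 1.1 → max 2.4
C regrets: 1.7, 1.3, 0.0, 1.3, 0.0 → max 1.7
Smallest max regret = 1.7 → C.

C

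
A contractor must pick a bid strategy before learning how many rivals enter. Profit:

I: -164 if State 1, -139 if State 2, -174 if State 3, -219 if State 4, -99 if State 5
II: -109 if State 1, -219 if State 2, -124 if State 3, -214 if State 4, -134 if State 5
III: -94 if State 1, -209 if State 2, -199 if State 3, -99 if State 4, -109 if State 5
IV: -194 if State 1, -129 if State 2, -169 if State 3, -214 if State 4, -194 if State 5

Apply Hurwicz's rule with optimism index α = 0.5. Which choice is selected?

I: 0.5·(-99) + 0.5·(-219) = -159
II: 0.5·(-109) + 0.5·(-219) = -164
III: 0.5·(-94) + 0.5·(-209) = -151.5
IV: 0.5·(-129) + 0.5·(-214) = -171.5
Highest Hurwicz score = -151.5 → III.

III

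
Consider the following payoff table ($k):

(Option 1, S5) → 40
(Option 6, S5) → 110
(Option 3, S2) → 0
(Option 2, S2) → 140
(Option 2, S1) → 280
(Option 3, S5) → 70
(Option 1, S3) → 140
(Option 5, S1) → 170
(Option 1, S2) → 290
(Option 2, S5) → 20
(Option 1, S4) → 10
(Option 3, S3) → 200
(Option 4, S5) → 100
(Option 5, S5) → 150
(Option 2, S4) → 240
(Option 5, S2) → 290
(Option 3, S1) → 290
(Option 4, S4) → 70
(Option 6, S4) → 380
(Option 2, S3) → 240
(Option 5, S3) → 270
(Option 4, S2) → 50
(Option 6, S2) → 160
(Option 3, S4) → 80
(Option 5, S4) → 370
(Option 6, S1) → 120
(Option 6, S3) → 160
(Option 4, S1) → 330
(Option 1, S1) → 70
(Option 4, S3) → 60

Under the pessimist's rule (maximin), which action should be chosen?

Row minima: Option 1=10, Option 2=20, Option 3=0, Option 4=50, Option 5=150, Option 6=110
Best worst-case = 150 → Option 5.

Option 5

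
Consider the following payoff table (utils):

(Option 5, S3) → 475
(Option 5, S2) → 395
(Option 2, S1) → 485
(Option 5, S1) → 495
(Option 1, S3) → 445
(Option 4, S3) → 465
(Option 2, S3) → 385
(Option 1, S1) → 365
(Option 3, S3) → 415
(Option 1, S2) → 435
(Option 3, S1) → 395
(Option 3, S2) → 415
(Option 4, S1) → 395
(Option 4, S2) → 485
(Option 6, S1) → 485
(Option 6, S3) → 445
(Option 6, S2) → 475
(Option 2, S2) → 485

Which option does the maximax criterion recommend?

Row maxima: Option 1=445, Option 2=485, Option 3=415, Option 4=485, Option 5=495, Option 6=485
Best best-case = 495 → Option 5.

Option 5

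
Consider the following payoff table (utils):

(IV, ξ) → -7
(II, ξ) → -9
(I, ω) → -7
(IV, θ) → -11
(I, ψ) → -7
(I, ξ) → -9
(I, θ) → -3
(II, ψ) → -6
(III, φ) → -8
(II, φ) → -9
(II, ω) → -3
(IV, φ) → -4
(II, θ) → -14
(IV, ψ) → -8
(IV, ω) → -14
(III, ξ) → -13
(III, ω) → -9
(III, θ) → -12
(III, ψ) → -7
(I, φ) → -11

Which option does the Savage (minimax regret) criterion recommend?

Column bests: θ=-3, φ=-4, ψ=-6, ω=-3, ξ=-7.
I regrets: 0, 7, 1, 4, 2 → max 7
II regrets: 11, 5, 0, 0, 2 → max 11
III regrets: 9, 4, 1, 6, 6 → max 9
IV regrets: 8, 0, 2, 11, 0 → max 11
Smallest max regret = 7 → I.

I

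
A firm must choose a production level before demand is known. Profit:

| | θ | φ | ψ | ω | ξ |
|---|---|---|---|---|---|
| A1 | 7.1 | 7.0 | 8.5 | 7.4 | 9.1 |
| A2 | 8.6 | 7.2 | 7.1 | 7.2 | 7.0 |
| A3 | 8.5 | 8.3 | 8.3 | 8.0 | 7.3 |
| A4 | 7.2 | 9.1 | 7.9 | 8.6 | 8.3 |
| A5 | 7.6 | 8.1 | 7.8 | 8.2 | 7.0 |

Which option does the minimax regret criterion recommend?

Column bests: θ=8.6, φ=9.1, ψ=8.5, ω=8.6, ξ=9.1.
A1 regrets: 1.5, 2.1, 0.0, 1.2, 0.0 → max 2.1
A2 regrets: 0.0, 1.9, 1.4, 1.4, 2.1 → max 2.1
A3 regrets: 0.1, 0.8, 0.2, 0.6, 1.8 → max 1.8
A4 regrets: 1.4, 0.0, 0.6, 0.0, 0.8 → max 1.4
A5 regrets: 1.0, 1.0, 0.7, 0.4, 2.1 → max 2.1
Smallest max regret = 1.4 → A4.

A4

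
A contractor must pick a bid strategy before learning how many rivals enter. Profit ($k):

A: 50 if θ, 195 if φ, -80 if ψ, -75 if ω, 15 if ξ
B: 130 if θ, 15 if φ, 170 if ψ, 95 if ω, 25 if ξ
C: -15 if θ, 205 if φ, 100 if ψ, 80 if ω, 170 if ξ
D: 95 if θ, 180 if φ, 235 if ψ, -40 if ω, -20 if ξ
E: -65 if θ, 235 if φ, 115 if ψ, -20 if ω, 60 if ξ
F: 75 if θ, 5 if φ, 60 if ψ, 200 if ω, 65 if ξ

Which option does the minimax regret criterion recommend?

C

Column bests: θ=130, φ=235, ψ=235, ω=200, ξ=170.
A regrets: 80, 40, 315, 275, 155 → max 315
B regrets: 0, 220, 65, 105, 145 → max 220
C regrets: 145, 30, 135, 120, 0 → max 145
D regrets: 35, 55, 0, 240, 190 → max 240
E regrets: 195, 0, 120, 220, 110 → max 220
F regrets: 55, 230, 175, 0, 105 → max 230
Smallest max regret = 145 → C.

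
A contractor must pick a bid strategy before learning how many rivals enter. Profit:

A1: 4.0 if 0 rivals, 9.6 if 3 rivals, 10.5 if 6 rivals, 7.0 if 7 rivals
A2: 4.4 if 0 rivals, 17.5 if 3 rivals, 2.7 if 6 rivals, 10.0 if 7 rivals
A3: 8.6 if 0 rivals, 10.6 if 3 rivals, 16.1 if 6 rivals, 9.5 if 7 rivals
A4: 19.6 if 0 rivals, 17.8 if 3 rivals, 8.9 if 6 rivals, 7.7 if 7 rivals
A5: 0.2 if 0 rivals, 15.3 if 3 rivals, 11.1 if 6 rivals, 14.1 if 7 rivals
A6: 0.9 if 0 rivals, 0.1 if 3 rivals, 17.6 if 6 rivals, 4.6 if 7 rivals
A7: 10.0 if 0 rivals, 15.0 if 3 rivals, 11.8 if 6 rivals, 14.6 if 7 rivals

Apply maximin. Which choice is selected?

A7

Row minima: A1=4.0, A2=2.7, A3=8.6, A4=7.7, A5=0.2, A6=0.1, A7=10.0
Best worst-case = 10.0 → A7.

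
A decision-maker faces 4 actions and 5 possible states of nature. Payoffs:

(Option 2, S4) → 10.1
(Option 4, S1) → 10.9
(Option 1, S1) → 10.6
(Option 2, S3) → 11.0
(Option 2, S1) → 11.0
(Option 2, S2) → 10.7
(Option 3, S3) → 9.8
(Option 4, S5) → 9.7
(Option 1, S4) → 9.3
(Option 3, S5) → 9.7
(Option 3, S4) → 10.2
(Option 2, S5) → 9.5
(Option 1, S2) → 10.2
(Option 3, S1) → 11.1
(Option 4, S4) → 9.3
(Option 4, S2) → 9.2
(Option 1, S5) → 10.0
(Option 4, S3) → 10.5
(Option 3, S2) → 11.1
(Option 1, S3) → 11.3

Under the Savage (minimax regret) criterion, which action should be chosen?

Column bests: S1=11.1, S2=11.1, S3=11.3, S4=10.2, S5=10.0.
Option 1 regrets: 0.5, 0.9, 0.0, 0.9, 0.0 → max 0.9
Option 2 regrets: 0.1, 0.4, 0.3, 0.1, 0.5 → max 0.5
Option 3 regrets: 0.0, 0.0, 1.5, 0.0, 0.3 → max 1.5
Option 4 regrets: 0.2, 1.9, 0.8, 0.9, 0.3 → max 1.9
Smallest max regret = 0.5 → Option 2.

Option 2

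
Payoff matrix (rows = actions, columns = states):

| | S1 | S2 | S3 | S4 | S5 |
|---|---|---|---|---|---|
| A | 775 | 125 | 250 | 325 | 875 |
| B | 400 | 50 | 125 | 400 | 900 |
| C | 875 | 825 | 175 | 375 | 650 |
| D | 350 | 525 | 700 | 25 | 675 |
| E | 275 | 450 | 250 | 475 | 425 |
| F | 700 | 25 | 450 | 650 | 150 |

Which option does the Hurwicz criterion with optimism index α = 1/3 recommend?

C

A: 1/3·875 + 2/3·125 = 375
B: 1/3·900 + 2/3·50 = 1000/3
C: 1/3·875 + 2/3·175 = 1225/3
D: 1/3·700 + 2/3·25 = 250
E: 1/3·475 + 2/3·250 = 325
F: 1/3·700 + 2/3·25 = 250
Highest Hurwicz score = 1225/3 → C.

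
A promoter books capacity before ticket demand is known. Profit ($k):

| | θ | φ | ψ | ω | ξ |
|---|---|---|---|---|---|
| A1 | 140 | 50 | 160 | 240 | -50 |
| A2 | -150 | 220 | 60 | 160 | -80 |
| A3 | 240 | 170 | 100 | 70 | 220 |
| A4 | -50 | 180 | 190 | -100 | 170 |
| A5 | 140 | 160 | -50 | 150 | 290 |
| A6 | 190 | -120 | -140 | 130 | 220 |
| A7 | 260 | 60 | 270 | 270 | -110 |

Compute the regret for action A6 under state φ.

Best payoff under φ is 220.
Regret = 220 − (-120) = 340.

340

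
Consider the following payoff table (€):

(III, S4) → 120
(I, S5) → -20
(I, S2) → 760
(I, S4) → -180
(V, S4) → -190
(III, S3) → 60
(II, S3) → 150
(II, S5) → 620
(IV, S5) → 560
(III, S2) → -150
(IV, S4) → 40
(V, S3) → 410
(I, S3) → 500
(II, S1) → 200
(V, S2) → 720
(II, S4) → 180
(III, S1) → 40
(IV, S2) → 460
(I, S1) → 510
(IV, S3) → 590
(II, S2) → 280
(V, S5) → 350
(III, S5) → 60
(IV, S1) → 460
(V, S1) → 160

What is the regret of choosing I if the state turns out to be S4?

Best payoff under S4 is 180.
Regret = 180 − (-180) = 360.

360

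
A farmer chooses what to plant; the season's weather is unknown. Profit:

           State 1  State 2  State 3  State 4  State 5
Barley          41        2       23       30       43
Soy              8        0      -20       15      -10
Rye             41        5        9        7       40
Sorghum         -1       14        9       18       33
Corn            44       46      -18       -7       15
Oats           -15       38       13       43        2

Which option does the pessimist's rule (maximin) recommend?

Row minima: Barley=2, Soy=-20, Rye=5, Sorghum=-1, Corn=-18, Oats=-15
Best worst-case = 5 → Rye.

Rye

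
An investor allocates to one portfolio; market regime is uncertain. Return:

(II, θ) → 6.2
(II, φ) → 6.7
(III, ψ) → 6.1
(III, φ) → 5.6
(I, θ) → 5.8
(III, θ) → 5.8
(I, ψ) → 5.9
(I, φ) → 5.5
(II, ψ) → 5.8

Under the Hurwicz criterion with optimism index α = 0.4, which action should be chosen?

II

I: 0.4·5.9 + 0.6·5.5 = 5.66
II: 0.4·6.7 + 0.6·5.8 = 6.16
III: 0.4·6.1 + 0.6·5.6 = 5.8
Highest Hurwicz score = 6.16 → II.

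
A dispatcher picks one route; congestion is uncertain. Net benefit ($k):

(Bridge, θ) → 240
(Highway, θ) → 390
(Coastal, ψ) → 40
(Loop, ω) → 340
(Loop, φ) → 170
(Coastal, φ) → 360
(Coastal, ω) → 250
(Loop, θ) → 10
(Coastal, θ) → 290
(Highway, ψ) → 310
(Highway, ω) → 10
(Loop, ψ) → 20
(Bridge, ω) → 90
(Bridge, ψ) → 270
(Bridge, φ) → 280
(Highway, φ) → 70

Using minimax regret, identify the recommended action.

Bridge

Column bests: θ=390, φ=360, ψ=310, ω=340.
Coastal regrets: 100, 0, 270, 90 → max 270
Highway regrets: 0, 290, 0, 330 → max 330
Loop regrets: 380, 190, 290, 0 → max 380
Bridge regrets: 150, 80, 40, 250 → max 250
Smallest max regret = 250 → Bridge.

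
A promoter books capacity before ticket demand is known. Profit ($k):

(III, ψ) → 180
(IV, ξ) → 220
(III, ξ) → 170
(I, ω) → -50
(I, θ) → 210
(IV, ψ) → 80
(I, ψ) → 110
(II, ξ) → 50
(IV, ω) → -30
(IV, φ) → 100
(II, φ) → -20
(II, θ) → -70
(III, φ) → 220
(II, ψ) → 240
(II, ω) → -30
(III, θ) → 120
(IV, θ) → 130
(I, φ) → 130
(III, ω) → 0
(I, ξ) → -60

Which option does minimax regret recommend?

III

Column bests: θ=210, φ=220, ψ=240, ω=0, ξ=220.
I regrets: 0, 90, 130, 50, 280 → max 280
II regrets: 280, 240, 0, 30, 170 → max 280
III regrets: 90, 0, 60, 0, 50 → max 90
IV regrets: 80, 120, 160, 30, 0 → max 160
Smallest max regret = 90 → III.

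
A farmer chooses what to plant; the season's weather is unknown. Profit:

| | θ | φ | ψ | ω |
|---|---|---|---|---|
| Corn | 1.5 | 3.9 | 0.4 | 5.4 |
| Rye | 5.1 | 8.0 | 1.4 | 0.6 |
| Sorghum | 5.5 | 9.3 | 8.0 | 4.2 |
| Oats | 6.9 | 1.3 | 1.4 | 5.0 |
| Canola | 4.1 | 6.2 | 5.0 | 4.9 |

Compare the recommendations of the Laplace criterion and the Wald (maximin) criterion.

Row averages: Corn=2.8, Rye=3.775, Sorghum=6.75, Oats=3.65, Canola=5.05
Highest average = 6.75 → Sorghum.
Row minima: Corn=0.4, Rye=0.6, Sorghum=4.2, Oats=1.3, Canola=4.1
Best worst-case = 4.2 → Sorghum.

laplace → Sorghum; maximin → Sorghum (agree)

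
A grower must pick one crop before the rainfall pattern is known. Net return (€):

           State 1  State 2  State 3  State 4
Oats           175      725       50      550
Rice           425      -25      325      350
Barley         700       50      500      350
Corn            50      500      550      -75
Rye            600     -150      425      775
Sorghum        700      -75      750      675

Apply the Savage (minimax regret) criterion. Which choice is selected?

Column bests: State 1=700, State 2=725, State 3=750, State 4=775.
Oats regrets: 525, 0, 700, 225 → max 700
Rice regrets: 275, 750, 425, 425 → max 750
Barley regrets: 0, 675, 250, 425 → max 675
Corn regrets: 650, 225, 200, 850 → max 850
Rye regrets: 100, 875, 325, 0 → max 875
Sorghum regrets: 0, 800, 0, 100 → max 800
Smallest max regret = 675 → Barley.

Barley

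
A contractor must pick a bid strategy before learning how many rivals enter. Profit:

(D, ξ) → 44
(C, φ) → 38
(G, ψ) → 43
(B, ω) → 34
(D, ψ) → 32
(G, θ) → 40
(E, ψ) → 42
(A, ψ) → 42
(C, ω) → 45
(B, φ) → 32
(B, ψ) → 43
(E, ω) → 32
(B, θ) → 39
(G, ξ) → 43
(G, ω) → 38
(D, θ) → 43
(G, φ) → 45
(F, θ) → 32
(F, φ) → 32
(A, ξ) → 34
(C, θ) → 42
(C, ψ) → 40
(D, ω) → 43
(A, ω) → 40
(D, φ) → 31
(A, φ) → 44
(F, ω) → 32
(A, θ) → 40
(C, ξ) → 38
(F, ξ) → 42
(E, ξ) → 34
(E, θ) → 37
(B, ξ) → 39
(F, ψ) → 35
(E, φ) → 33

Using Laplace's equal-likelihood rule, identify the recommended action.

G

Row averages: A=40, B=37.4, C=40.6, D=38.6, E=35.6, F=34.6, G=41.8
Highest average = 41.8 → G.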